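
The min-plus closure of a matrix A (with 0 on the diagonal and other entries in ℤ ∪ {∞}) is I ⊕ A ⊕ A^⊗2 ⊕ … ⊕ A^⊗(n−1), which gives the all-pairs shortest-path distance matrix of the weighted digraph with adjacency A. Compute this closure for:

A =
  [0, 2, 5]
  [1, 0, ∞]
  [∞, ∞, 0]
Closure =
  [0, 2, 5]
  [1, 0, 6]
  [∞, ∞, 0]

This is the Floyd-Warshall all-pairs shortest-path computation. For each intermediate vertex k = 0, 1, …, 2, update dist[i][j] ← min(dist[i][j], dist[i][k] + dist[k][j]). The final matrix gives, for each (i, j), the minimum total weight of any directed path from i to j (possibly empty when i = j).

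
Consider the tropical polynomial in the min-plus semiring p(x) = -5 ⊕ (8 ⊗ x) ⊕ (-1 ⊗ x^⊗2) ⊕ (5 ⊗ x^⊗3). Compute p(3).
p(3) = -5

A tropical monomial a ⊗ x^⊗i evaluates to a + i · x. Evaluating each term at x = 3:
  Term 0 contributes -5 + 0 · 3 = -5
  Term 1 contributes 8 + 1 · 3 = 11
  Term 2 contributes -1 + 2 · 3 = 5
  Term 3 contributes 5 + 3 · 3 = 14
p(3) = ⊕ of these = min[-5, 11, 5, 14] = -5.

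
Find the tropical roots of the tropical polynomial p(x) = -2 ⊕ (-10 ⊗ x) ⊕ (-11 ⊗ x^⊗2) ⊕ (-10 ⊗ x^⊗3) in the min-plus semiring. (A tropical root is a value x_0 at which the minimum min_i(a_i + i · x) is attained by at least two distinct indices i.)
Roots: {-1, 1, 8}

Each tropical root is a break point of the lower envelope of the lines y = a_i + i · x (there are 4 lines, with slopes 0, 1, ..., 3). Only the lines that attain the minimum somewhere contribute to roots; other lines are dominated. Here the surviving (envelope) indices are i = 3, i = 2, i = 1, i = 0.
Intersections between consecutive envelope lines give the roots: for adjacent envelope indices i < j the intersection is x = (a_i − a_j) / (j − i). Reading off the sorted break points: {-1, 1, 8}.
Verification: at each break x_0, at least two indices attain the minimum of min_i(a_i + i · x_0).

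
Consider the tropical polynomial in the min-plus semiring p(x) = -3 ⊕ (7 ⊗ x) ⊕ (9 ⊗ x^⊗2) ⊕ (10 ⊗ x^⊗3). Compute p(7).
p(7) = -3

A tropical monomial a ⊗ x^⊗i evaluates to a + i · x. Evaluating each term at x = 7:
  Term 0 contributes -3 + 0 · 7 = -3
  Term 1 contributes 7 + 1 · 7 = 14
  Term 2 contributes 9 + 2 · 7 = 23
  Term 3 contributes 10 + 3 · 7 = 31
p(7) = ⊕ of these = min[-3, 14, 23, 31] = -3.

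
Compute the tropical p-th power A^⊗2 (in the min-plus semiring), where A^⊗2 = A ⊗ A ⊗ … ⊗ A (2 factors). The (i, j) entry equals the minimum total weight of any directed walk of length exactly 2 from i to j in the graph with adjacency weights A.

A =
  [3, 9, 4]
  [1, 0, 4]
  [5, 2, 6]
A^⊗2 =
  [6, 6, 7]
  [1, 0, 4]
  [3, 2, 6]

Each entry (A^⊗2)_ij equals the minimum over all length-2 walks i = v_0 → v_1 → … → v_2 = j of Σ_t A[v_t][v_{t+1}]. For example, for (i, j) = (0, 2) we minimise over 3 possible intermediate vertex sequences; the minimum is 7, attained along the walk 0 → 0 → 2.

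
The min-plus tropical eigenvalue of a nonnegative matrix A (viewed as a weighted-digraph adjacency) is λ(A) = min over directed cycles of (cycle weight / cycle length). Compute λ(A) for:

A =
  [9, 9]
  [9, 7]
λ(A) = 7

Enumerate directed cycles and compute their means (weight / length). Sample:
  cycle 0 → 0: weight = 9, length = 1, mean = 9/1 ≈ 9.000
  cycle 1 → 1: weight = 7, length = 1, mean = 7/1 ≈ 7.000
  cycle 0 → 1 → 0: weight = 18, length = 2, mean = 18/2 ≈ 9.000
  cycle 1 → 0 → 1: weight = 18, length = 2, mean = 18/2 ≈ 9.000
Minimum mean = 7.000, attained e.g. along the cycle 1 → 1 with weight 7 and length 1. So λ(A) = 7/1 = 7.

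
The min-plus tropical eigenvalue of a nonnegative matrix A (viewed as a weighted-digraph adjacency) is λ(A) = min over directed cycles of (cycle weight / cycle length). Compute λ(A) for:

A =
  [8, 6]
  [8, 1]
λ(A) = 1

Enumerate directed cycles and compute their means (weight / length). Sample:
  cycle 0 → 0: weight = 8, length = 1, mean = 8/1 ≈ 8.000
  cycle 1 → 1: weight = 1, length = 1, mean = 1/1 ≈ 1.000
  cycle 0 → 1 → 0: weight = 14, length = 2, mean = 14/2 ≈ 7.000
  cycle 1 → 0 → 1: weight = 14, length = 2, mean = 14/2 ≈ 7.000
Minimum mean = 1.000, attained e.g. along the cycle 1 → 1 with weight 1 and length 1. So λ(A) = 1/1 = 1.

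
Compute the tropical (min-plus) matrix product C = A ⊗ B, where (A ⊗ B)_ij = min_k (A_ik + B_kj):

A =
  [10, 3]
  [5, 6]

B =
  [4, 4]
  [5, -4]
A ⊗ B =
  [8, -1]
  [9, 2]

Apply the min-plus product entry-by-entry:
  C[0][0] = min over k of (A[0][0] + B[0][0] = 10 + 4 = 14, A[0][1] + B[1][0] = 3 + 5 = 8) = 8 (attained at k = 1)
  C[0][1] = min over k of (A[0][0] + B[0][1] = 10 + 4 = 14, A[0][1] + B[1][1] = 3 + -4 = -1) = -1 (attained at k = 1)
  C[1][0] = min over k of (A[1][0] + B[0][0] = 5 + 4 = 9, A[1][1] + B[1][0] = 6 + 5 = 11) = 9 (attained at k = 0)
  C[1][1] = min over k of (A[1][0] + B[0][1] = 5 + 4 = 9, A[1][1] + B[1][1] = 6 + -4 = 2) = 2 (attained at k = 1)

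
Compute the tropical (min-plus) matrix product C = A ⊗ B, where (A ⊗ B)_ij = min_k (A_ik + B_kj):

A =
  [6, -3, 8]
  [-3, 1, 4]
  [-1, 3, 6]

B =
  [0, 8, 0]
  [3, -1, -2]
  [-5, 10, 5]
A ⊗ B =
  [0, -4, -5]
  [-3, 0, -3]
  [-1, 2, -1]

Apply the min-plus product entry-by-entry:
  C[0][0] = min over k of (A[0][0] + B[0][0] = 6 + 0 = 6, A[0][1] + B[1][0] = -3 + 3 = 0, A[0][2] + B[2][0] = 8 + -5 = 3) = 0 (attained at k = 1)
  C[0][1] = min over k of (A[0][0] + B[0][1] = 6 + 8 = 14, A[0][1] + B[1][1] = -3 + -1 = -4, A[0][2] + B[2][1] = 8 + 10 = 18) = -4 (attained at k = 1)
  C[0][2] = min over k of (A[0][0] + B[0][2] = 6 + 0 = 6, A[0][1] + B[1][2] = -3 + -2 = -5, A[0][2] + B[2][2] = 8 + 5 = 13) = -5 (attained at k = 1)
  C[1][0] = min over k of (A[1][0] + B[0][0] = -3 + 0 = -3, A[1][1] + B[1][0] = 1 + 3 = 4, A[1][2] + B[2][0] = 4 + -5 = -1) = -3 (attained at k = 0)
  C[1][1] = min over k of (A[1][0] + B[0][1] = -3 + 8 = 5, A[1][1] + B[1][1] = 1 + -1 = 0, A[1][2] + B[2][1] = 4 + 10 = 14) = 0 (attained at k = 1)
  C[1][2] = min over k of (A[1][0] + B[0][2] = -3 + 0 = -3, A[1][1] + B[1][2] = 1 + -2 = -1, A[1][2] + B[2][2] = 4 + 5 = 9) = -3 (attained at k = 0)
  C[2][0] = min over k of (A[2][0] + B[0][0] = -1 + 0 = -1, A[2][1] + B[1][0] = 3 + 3 = 6, A[2][2] + B[2][0] = 6 + -5 = 1) = -1 (attained at k = 0)
  C[2][1] = min over k of (A[2][0] + B[0][1] = -1 + 8 = 7, A[2][1] + B[1][1] = 3 + -1 = 2, A[2][2] + B[2][1] = 6 + 10 = 16) = 2 (attained at k = 1)
  C[2][2] = min over k of (A[2][0] + B[0][2] = -1 + 0 = -1, A[2][1] + B[1][2] = 3 + -2 = 1, A[2][2] + B[2][2] = 6 + 5 = 11) = -1 (attained at k = 0)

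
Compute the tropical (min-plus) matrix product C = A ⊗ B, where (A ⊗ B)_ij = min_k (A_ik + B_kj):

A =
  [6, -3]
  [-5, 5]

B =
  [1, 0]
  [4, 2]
A ⊗ B =
  [1, -1]
  [-4, -5]

Apply the min-plus product entry-by-entry:
  C[0][0] = min over k of (A[0][0] + B[0][0] = 6 + 1 = 7, A[0][1] + B[1][0] = -3 + 4 = 1) = 1 (attained at k = 1)
  C[0][1] = min over k of (A[0][0] + B[0][1] = 6 + 0 = 6, A[0][1] + B[1][1] = -3 + 2 = -1) = -1 (attained at k = 1)
  C[1][0] = min over k of (A[1][0] + B[0][0] = -5 + 1 = -4, A[1][1] + B[1][0] = 5 + 4 = 9) = -4 (attained at k = 0)
  C[1][1] = min over k of (A[1][0] + B[0][1] = -5 + 0 = -5, A[1][1] + B[1][1] = 5 + 2 = 7) = -5 (attained at k = 0)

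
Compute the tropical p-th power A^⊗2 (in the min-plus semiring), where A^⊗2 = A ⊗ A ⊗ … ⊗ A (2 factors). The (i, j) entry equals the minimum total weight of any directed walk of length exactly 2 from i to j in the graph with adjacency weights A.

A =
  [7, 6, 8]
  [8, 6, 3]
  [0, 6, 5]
A^⊗2 =
  [8, 12, 9]
  [3, 9, 8]
  [5, 6, 8]

Each entry (A^⊗2)_ij equals the minimum over all length-2 walks i = v_0 → v_1 → … → v_2 = j of Σ_t A[v_t][v_{t+1}]. For example, for (i, j) = (0, 2) we minimise over 3 possible intermediate vertex sequences; the minimum is 9, attained along the walk 0 → 1 → 2.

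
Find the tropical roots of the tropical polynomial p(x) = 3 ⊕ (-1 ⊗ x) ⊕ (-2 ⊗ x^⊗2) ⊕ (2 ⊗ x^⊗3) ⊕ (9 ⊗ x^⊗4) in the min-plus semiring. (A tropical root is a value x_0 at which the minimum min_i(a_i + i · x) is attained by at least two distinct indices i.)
Roots: {-7, -4, 1, 4}

Each tropical root is a break point of the lower envelope of the lines y = a_i + i · x (there are 5 lines, with slopes 0, 1, ..., 4). Only the lines that attain the minimum somewhere contribute to roots; other lines are dominated. Here the surviving (envelope) indices are i = 4, i = 3, i = 2, i = 1, i = 0.
Intersections between consecutive envelope lines give the roots: for adjacent envelope indices i < j the intersection is x = (a_i − a_j) / (j − i). Reading off the sorted break points: {-7, -4, 1, 4}.
Verification: at each break x_0, at least two indices attain the minimum of min_i(a_i + i · x_0).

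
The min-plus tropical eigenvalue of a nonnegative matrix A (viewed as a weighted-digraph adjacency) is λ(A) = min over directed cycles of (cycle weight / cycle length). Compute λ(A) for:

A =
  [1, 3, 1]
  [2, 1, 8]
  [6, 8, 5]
λ(A) = 1

Enumerate directed cycles and compute their means (weight / length). Sample:
  cycle 0 → 0: weight = 1, length = 1, mean = 1/1 ≈ 1.000
  cycle 1 → 1: weight = 1, length = 1, mean = 1/1 ≈ 1.000
  cycle 2 → 2: weight = 5, length = 1, mean = 5/1 ≈ 5.000
  cycle 0 → 1 → 0: weight = 5, length = 2, mean = 5/2 ≈ 2.500
  cycle 0 → 2 → 0: weight = 7, length = 2, mean = 7/2 ≈ 3.500
  cycle 1 → 0 → 1: weight = 5, length = 2, mean = 5/2 ≈ 2.500
Minimum mean = 1.000, attained e.g. along the cycle 0 → 0 with weight 1 and length 1. So λ(A) = 1/1 = 1.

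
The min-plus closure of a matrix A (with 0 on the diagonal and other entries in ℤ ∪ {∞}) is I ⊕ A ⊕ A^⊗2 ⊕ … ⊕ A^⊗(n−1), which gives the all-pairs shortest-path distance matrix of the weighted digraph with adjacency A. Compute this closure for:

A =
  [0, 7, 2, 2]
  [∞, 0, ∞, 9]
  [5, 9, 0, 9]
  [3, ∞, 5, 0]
Closure =
  [0, 7, 2, 2]
  [12, 0, 14, 9]
  [5, 9, 0, 7]
  [3, 10, 5, 0]

This is the Floyd-Warshall all-pairs shortest-path computation. For each intermediate vertex k = 0, 1, …, 3, update dist[i][j] ← min(dist[i][j], dist[i][k] + dist[k][j]). The final matrix gives, for each (i, j), the minimum total weight of any directed path from i to j (possibly empty when i = j).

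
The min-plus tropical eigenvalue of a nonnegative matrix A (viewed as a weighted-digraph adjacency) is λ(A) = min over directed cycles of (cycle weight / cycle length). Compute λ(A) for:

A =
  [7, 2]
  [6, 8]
λ(A) = 4

Enumerate directed cycles and compute their means (weight / length). Sample:
  cycle 0 → 0: weight = 7, length = 1, mean = 7/1 ≈ 7.000
  cycle 1 → 1: weight = 8, length = 1, mean = 8/1 ≈ 8.000
  cycle 0 → 1 → 0: weight = 8, length = 2, mean = 8/2 ≈ 4.000
  cycle 1 → 0 → 1: weight = 8, length = 2, mean = 8/2 ≈ 4.000
Minimum mean = 4.000, attained e.g. along the cycle 0 → 1 → 0 with weight 8 and length 2. So λ(A) = 8/2 = 4.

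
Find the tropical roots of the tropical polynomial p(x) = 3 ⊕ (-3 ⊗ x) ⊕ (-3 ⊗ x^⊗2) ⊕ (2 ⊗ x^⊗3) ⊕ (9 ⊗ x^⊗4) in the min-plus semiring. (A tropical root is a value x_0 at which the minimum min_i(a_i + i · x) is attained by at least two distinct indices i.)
Roots: {-7, -5, 0, 6}

Each tropical root is a break point of the lower envelope of the lines y = a_i + i · x (there are 5 lines, with slopes 0, 1, ..., 4). Only the lines that attain the minimum somewhere contribute to roots; other lines are dominated. Here the surviving (envelope) indices are i = 4, i = 3, i = 2, i = 1, i = 0.
Intersections between consecutive envelope lines give the roots: for adjacent envelope indices i < j the intersection is x = (a_i − a_j) / (j − i). Reading off the sorted break points: {-7, -5, 0, 6}.
Verification: at each break x_0, at least two indices attain the minimum of min_i(a_i + i · x_0).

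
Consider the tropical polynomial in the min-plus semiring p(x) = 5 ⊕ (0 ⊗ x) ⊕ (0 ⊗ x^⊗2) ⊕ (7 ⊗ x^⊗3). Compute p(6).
p(6) = 5

A tropical monomial a ⊗ x^⊗i evaluates to a + i · x. Evaluating each term at x = 6:
  Term 0 contributes 5 + 0 · 6 = 5
  Term 1 contributes 0 + 1 · 6 = 6
  Term 2 contributes 0 + 2 · 6 = 12
  Term 3 contributes 7 + 3 · 6 = 25
p(6) = ⊕ of these = min[5, 6, 12, 25] = 5.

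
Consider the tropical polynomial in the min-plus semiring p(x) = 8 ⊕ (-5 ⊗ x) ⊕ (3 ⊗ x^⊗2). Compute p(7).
p(7) = 2

A tropical monomial a ⊗ x^⊗i evaluates to a + i · x. Evaluating each term at x = 7:
  Term 0 contributes 8 + 0 · 7 = 8
  Term 1 contributes -5 + 1 · 7 = 2
  Term 2 contributes 3 + 2 · 7 = 17
p(7) = ⊕ of these = min[8, 2, 17] = 2.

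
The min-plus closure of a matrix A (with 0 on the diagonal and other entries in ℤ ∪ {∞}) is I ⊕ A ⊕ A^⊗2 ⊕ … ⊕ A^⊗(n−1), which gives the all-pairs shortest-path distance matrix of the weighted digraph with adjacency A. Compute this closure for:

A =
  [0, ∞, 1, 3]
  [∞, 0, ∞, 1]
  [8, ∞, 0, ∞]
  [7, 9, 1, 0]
Closure =
  [0, 12, 1, 3]
  [8, 0, 2, 1]
  [8, 20, 0, 11]
  [7, 9, 1, 0]

This is the Floyd-Warshall all-pairs shortest-path computation. For each intermediate vertex k = 0, 1, …, 3, update dist[i][j] ← min(dist[i][j], dist[i][k] + dist[k][j]). The final matrix gives, for each (i, j), the minimum total weight of any directed path from i to j (possibly empty when i = j).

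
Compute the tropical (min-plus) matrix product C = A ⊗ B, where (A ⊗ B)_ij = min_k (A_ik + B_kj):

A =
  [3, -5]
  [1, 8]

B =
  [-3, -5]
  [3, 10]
A ⊗ B =
  [-2, -2]
  [-2, -4]

Apply the min-plus product entry-by-entry:
  C[0][0] = min over k of (A[0][0] + B[0][0] = 3 + -3 = 0, A[0][1] + B[1][0] = -5 + 3 = -2) = -2 (attained at k = 1)
  C[0][1] = min over k of (A[0][0] + B[0][1] = 3 + -5 = -2, A[0][1] + B[1][1] = -5 + 10 = 5) = -2 (attained at k = 0)
  C[1][0] = min over k of (A[1][0] + B[0][0] = 1 + -3 = -2, A[1][1] + B[1][0] = 8 + 3 = 11) = -2 (attained at k = 0)
  C[1][1] = min over k of (A[1][0] + B[0][1] = 1 + -5 = -4, A[1][1] + B[1][1] = 8 + 10 = 18) = -4 (attained at k = 0)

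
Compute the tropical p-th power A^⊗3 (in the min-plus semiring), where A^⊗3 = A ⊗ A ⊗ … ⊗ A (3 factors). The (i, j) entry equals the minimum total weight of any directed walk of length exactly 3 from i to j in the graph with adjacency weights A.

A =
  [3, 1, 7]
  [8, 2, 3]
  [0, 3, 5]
A^⊗3 =
  [4, 5, 6]
  [5, 4, 7]
  [6, 3, 4]

Each entry (A^⊗3)_ij equals the minimum over all length-3 walks i = v_0 → v_1 → … → v_3 = j of Σ_t A[v_t][v_{t+1}]. For example, for (i, j) = (0, 2) we minimise over 9 possible intermediate vertex sequences; the minimum is 6, attained along the walk 0 → 1 → 1 → 2.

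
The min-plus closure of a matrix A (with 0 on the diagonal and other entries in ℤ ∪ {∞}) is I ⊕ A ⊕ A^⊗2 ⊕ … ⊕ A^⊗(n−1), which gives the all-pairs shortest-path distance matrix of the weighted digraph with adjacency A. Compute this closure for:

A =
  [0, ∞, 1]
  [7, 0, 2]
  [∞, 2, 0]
Closure =
  [0, 3, 1]
  [7, 0, 2]
  [9, 2, 0]

This is the Floyd-Warshall all-pairs shortest-path computation. For each intermediate vertex k = 0, 1, …, 2, update dist[i][j] ← min(dist[i][j], dist[i][k] + dist[k][j]). The final matrix gives, for each (i, j), the minimum total weight of any directed path from i to j (possibly empty when i = j).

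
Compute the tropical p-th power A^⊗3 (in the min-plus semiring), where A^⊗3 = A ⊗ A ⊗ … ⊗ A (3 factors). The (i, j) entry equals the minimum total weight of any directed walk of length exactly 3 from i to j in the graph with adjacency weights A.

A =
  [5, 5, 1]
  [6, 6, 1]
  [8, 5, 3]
A^⊗3 =
  [12, 9, 7]
  [12, 9, 7]
  [14, 11, 9]

Each entry (A^⊗3)_ij equals the minimum over all length-3 walks i = v_0 → v_1 → … → v_3 = j of Σ_t A[v_t][v_{t+1}]. For example, for (i, j) = (0, 2) we minimise over 9 possible intermediate vertex sequences; the minimum is 7, attained along the walk 0 → 2 → 1 → 2.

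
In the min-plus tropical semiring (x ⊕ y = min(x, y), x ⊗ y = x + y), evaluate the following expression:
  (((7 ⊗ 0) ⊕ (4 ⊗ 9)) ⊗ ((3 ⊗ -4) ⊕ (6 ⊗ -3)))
(((7 ⊗ 0) ⊕ (4 ⊗ 9)) ⊗ ((3 ⊗ -4) ⊕ (6 ⊗ -3))) = 6

Expand innermost to outermost. Recall ⊕ takes the minimum of its arguments and ⊗ takes their sum. Working out the expression (((7 ⊗ 0) ⊕ (4 ⊗ 9)) ⊗ ((3 ⊗ -4) ⊕ (6 ⊗ -3))) gives 6.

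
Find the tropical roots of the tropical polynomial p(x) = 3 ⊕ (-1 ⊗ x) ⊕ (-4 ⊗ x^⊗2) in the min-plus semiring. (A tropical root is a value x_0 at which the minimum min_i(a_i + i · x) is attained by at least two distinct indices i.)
Roots: {3, 4}

Each tropical root is a break point of the lower envelope of the lines y = a_i + i · x (there are 3 lines, with slopes 0, 1, ..., 2). Only the lines that attain the minimum somewhere contribute to roots; other lines are dominated. Here the surviving (envelope) indices are i = 2, i = 1, i = 0.
Intersections between consecutive envelope lines give the roots: for adjacent envelope indices i < j the intersection is x = (a_i − a_j) / (j − i). Reading off the sorted break points: {3, 4}.
Verification: at each break x_0, at least two indices attain the minimum of min_i(a_i + i · x_0).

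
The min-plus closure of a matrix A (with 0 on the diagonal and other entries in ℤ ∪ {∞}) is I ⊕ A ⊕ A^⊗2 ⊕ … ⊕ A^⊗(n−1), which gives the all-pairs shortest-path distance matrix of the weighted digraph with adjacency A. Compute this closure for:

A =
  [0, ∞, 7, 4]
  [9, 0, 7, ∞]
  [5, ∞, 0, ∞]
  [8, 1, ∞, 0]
Closure =
  [0, 5, 7, 4]
  [9, 0, 7, 13]
  [5, 10, 0, 9]
  [8, 1, 8, 0]

This is the Floyd-Warshall all-pairs shortest-path computation. For each intermediate vertex k = 0, 1, …, 3, update dist[i][j] ← min(dist[i][j], dist[i][k] + dist[k][j]). The final matrix gives, for each (i, j), the minimum total weight of any directed path from i to j (possibly empty when i = j).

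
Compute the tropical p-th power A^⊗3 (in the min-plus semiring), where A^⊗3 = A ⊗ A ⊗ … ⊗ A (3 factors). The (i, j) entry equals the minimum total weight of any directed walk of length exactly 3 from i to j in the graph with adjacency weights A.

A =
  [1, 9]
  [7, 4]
A^⊗3 =
  [3, 11]
  [9, 12]

Each entry (A^⊗3)_ij equals the minimum over all length-3 walks i = v_0 → v_1 → … → v_3 = j of Σ_t A[v_t][v_{t+1}]. For example, for (i, j) = (0, 1) we minimise over 4 possible intermediate vertex sequences; the minimum is 11, attained along the walk 0 → 0 → 0 → 1.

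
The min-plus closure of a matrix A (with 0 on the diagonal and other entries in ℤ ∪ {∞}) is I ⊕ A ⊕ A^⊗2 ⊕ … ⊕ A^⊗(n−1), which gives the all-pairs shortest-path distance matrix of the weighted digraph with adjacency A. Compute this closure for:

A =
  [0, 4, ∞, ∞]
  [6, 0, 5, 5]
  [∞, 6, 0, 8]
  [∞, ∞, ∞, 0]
Closure =
  [0, 4, 9, 9]
  [6, 0, 5, 5]
  [12, 6, 0, 8]
  [∞, ∞, ∞, 0]

This is the Floyd-Warshall all-pairs shortest-path computation. For each intermediate vertex k = 0, 1, …, 3, update dist[i][j] ← min(dist[i][j], dist[i][k] + dist[k][j]). The final matrix gives, for each (i, j), the minimum total weight of any directed path from i to j (possibly empty when i = j).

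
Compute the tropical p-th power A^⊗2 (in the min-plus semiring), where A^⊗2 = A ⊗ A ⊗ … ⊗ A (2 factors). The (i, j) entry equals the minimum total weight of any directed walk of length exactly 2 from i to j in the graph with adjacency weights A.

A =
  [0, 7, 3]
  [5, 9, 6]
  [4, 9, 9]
A^⊗2 =
  [0, 7, 3]
  [5, 12, 8]
  [4, 11, 7]

Each entry (A^⊗2)_ij equals the minimum over all length-2 walks i = v_0 → v_1 → … → v_2 = j of Σ_t A[v_t][v_{t+1}]. For example, for (i, j) = (0, 2) we minimise over 3 possible intermediate vertex sequences; the minimum is 3, attained along the walk 0 → 0 → 2.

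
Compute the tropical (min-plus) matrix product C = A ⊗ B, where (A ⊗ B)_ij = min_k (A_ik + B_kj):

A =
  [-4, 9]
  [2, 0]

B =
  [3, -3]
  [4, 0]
A ⊗ B =
  [-1, -7]
  [4, -1]

Apply the min-plus product entry-by-entry:
  C[0][0] = min over k of (A[0][0] + B[0][0] = -4 + 3 = -1, A[0][1] + B[1][0] = 9 + 4 = 13) = -1 (attained at k = 0)
  C[0][1] = min over k of (A[0][0] + B[0][1] = -4 + -3 = -7, A[0][1] + B[1][1] = 9 + 0 = 9) = -7 (attained at k = 0)
  C[1][0] = min over k of (A[1][0] + B[0][0] = 2 + 3 = 5, A[1][1] + B[1][0] = 0 + 4 = 4) = 4 (attained at k = 1)
  C[1][1] = min over k of (A[1][0] + B[0][1] = 2 + -3 = -1, A[1][1] + B[1][1] = 0 + 0 = 0) = -1 (attained at k = 0)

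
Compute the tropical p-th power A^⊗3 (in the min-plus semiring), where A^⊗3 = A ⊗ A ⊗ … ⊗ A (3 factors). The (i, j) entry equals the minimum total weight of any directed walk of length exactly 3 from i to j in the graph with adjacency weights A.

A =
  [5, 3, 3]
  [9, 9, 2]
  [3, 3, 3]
A^⊗3 =
  [8, 8, 8]
  [8, 8, 7]
  [8, 8, 8]

Each entry (A^⊗3)_ij equals the minimum over all length-3 walks i = v_0 → v_1 → … → v_3 = j of Σ_t A[v_t][v_{t+1}]. For example, for (i, j) = (0, 2) we minimise over 9 possible intermediate vertex sequences; the minimum is 8, attained along the walk 0 → 1 → 2 → 2.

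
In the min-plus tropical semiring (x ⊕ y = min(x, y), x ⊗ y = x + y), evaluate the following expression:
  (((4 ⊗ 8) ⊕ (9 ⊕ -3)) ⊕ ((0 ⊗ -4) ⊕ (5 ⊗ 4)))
(((4 ⊗ 8) ⊕ (9 ⊕ -3)) ⊕ ((0 ⊗ -4) ⊕ (5 ⊗ 4))) = -4

Expand innermost to outermost. Recall ⊕ takes the minimum of its arguments and ⊗ takes their sum. Working out the expression (((4 ⊗ 8) ⊕ (9 ⊕ -3)) ⊕ ((0 ⊗ -4) ⊕ (5 ⊗ 4))) gives -4.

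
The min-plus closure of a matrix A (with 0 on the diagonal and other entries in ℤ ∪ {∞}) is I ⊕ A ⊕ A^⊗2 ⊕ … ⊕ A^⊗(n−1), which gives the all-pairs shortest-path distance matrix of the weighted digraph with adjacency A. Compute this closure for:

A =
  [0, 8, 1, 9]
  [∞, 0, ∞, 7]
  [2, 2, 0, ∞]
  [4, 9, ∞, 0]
Closure =
  [0, 3, 1, 9]
  [11, 0, 12, 7]
  [2, 2, 0, 9]
  [4, 7, 5, 0]

This is the Floyd-Warshall all-pairs shortest-path computation. For each intermediate vertex k = 0, 1, …, 3, update dist[i][j] ← min(dist[i][j], dist[i][k] + dist[k][j]). The final matrix gives, for each (i, j), the minimum total weight of any directed path from i to j (possibly empty when i = j).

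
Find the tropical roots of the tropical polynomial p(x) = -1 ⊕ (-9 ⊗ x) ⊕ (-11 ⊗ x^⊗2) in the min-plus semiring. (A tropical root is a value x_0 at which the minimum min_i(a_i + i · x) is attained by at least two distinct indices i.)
Roots: {2, 8}

Each tropical root is a break point of the lower envelope of the lines y = a_i + i · x (there are 3 lines, with slopes 0, 1, ..., 2). Only the lines that attain the minimum somewhere contribute to roots; other lines are dominated. Here the surviving (envelope) indices are i = 2, i = 1, i = 0.
Intersections between consecutive envelope lines give the roots: for adjacent envelope indices i < j the intersection is x = (a_i − a_j) / (j − i). Reading off the sorted break points: {2, 8}.
Verification: at each break x_0, at least two indices attain the minimum of min_i(a_i + i · x_0).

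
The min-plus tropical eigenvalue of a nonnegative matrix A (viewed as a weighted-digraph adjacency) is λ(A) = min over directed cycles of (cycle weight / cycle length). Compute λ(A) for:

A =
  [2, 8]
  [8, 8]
λ(A) = 2

Enumerate directed cycles and compute their means (weight / length). Sample:
  cycle 0 → 0: weight = 2, length = 1, mean = 2/1 ≈ 2.000
  cycle 1 → 1: weight = 8, length = 1, mean = 8/1 ≈ 8.000
  cycle 0 → 1 → 0: weight = 16, length = 2, mean = 16/2 ≈ 8.000
  cycle 1 → 0 → 1: weight = 16, length = 2, mean = 16/2 ≈ 8.000
Minimum mean = 2.000, attained e.g. along the cycle 0 → 0 with weight 2 and length 1. So λ(A) = 2/1 = 2.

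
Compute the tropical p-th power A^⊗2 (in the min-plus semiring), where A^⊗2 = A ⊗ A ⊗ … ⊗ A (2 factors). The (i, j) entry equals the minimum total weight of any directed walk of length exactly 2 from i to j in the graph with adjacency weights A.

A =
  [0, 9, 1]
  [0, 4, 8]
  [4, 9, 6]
A^⊗2 =
  [0, 9, 1]
  [0, 8, 1]
  [4, 13, 5]

Each entry (A^⊗2)_ij equals the minimum over all length-2 walks i = v_0 → v_1 → … → v_2 = j of Σ_t A[v_t][v_{t+1}]. For example, for (i, j) = (0, 2) we minimise over 3 possible intermediate vertex sequences; the minimum is 1, attained along the walk 0 → 0 → 2.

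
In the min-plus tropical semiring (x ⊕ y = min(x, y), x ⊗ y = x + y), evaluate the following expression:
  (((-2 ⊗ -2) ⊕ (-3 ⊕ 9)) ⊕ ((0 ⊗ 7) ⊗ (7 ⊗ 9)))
(((-2 ⊗ -2) ⊕ (-3 ⊕ 9)) ⊕ ((0 ⊗ 7) ⊗ (7 ⊗ 9))) = -4

Expand innermost to outermost. Recall ⊕ takes the minimum of its arguments and ⊗ takes their sum. Working out the expression (((-2 ⊗ -2) ⊕ (-3 ⊕ 9)) ⊕ ((0 ⊗ 7) ⊗ (7 ⊗ 9))) gives -4.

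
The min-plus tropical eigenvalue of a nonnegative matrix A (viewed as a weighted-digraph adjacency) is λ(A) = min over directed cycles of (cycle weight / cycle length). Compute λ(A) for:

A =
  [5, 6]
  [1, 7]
λ(A) = 7/2

Enumerate directed cycles and compute their means (weight / length). Sample:
  cycle 0 → 0: weight = 5, length = 1, mean = 5/1 ≈ 5.000
  cycle 1 → 1: weight = 7, length = 1, mean = 7/1 ≈ 7.000
  cycle 0 → 1 → 0: weight = 7, length = 2, mean = 7/2 ≈ 3.500
  cycle 1 → 0 → 1: weight = 7, length = 2, mean = 7/2 ≈ 3.500
Minimum mean = 3.500, attained e.g. along the cycle 0 → 1 → 0 with weight 7 and length 2. So λ(A) = 7/2 = 7/2.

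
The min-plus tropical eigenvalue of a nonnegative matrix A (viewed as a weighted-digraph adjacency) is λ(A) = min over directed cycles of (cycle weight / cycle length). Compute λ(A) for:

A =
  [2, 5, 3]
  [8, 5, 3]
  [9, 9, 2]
λ(A) = 2

Enumerate directed cycles and compute their means (weight / length). Sample:
  cycle 0 → 0: weight = 2, length = 1, mean = 2/1 ≈ 2.000
  cycle 1 → 1: weight = 5, length = 1, mean = 5/1 ≈ 5.000
  cycle 2 → 2: weight = 2, length = 1, mean = 2/1 ≈ 2.000
  cycle 0 → 1 → 0: weight = 13, length = 2, mean = 13/2 ≈ 6.500
  cycle 0 → 2 → 0: weight = 12, length = 2, mean = 12/2 ≈ 6.000
  cycle 1 → 0 → 1: weight = 13, length = 2, mean = 13/2 ≈ 6.500
Minimum mean = 2.000, attained e.g. along the cycle 0 → 0 with weight 2 and length 1. So λ(A) = 2/1 = 2.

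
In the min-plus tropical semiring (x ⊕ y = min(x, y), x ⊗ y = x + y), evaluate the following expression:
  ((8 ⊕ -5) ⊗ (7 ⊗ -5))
((8 ⊕ -5) ⊗ (7 ⊗ -5)) = -3

Expand innermost to outermost. Recall ⊕ takes the minimum of its arguments and ⊗ takes their sum. Working out the expression ((8 ⊕ -5) ⊗ (7 ⊗ -5)) gives -3.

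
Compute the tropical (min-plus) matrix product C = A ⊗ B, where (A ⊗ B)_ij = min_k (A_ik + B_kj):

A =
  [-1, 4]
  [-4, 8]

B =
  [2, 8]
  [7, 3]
A ⊗ B =
  [1, 7]
  [-2, 4]

Apply the min-plus product entry-by-entry:
  C[0][0] = min over k of (A[0][0] + B[0][0] = -1 + 2 = 1, A[0][1] + B[1][0] = 4 + 7 = 11) = 1 (attained at k = 0)
  C[0][1] = min over k of (A[0][0] + B[0][1] = -1 + 8 = 7, A[0][1] + B[1][1] = 4 + 3 = 7) = 7 (attained at k = 0)
  C[1][0] = min over k of (A[1][0] + B[0][0] = -4 + 2 = -2, A[1][1] + B[1][0] = 8 + 7 = 15) = -2 (attained at k = 0)
  C[1][1] = min over k of (A[1][0] + B[0][1] = -4 + 8 = 4, A[1][1] + B[1][1] = 8 + 3 = 11) = 4 (attained at k = 0)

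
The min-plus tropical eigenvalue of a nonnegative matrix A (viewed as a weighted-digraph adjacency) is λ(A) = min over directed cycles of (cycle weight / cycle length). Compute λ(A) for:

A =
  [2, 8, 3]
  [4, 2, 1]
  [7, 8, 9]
λ(A) = 2

Enumerate directed cycles and compute their means (weight / length). Sample:
  cycle 0 → 0: weight = 2, length = 1, mean = 2/1 ≈ 2.000
  cycle 1 → 1: weight = 2, length = 1, mean = 2/1 ≈ 2.000
  cycle 2 → 2: weight = 9, length = 1, mean = 9/1 ≈ 9.000
  cycle 0 → 1 → 0: weight = 12, length = 2, mean = 12/2 ≈ 6.000
  cycle 0 → 2 → 0: weight = 10, length = 2, mean = 10/2 ≈ 5.000
  cycle 1 → 0 → 1: weight = 12, length = 2, mean = 12/2 ≈ 6.000
Minimum mean = 2.000, attained e.g. along the cycle 0 → 0 with weight 2 and length 1. So λ(A) = 2/1 = 2.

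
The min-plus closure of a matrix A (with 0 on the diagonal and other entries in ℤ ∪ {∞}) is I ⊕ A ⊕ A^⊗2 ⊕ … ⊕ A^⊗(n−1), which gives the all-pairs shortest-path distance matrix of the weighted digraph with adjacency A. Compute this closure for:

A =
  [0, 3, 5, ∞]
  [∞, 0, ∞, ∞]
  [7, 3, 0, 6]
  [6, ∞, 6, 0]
Closure =
  [0, 3, 5, 11]
  [∞, 0, ∞, ∞]
  [7, 3, 0, 6]
  [6, 9, 6, 0]

This is the Floyd-Warshall all-pairs shortest-path computation. For each intermediate vertex k = 0, 1, …, 3, update dist[i][j] ← min(dist[i][j], dist[i][k] + dist[k][j]). The final matrix gives, for each (i, j), the minimum total weight of any directed path from i to j (possibly empty when i = j).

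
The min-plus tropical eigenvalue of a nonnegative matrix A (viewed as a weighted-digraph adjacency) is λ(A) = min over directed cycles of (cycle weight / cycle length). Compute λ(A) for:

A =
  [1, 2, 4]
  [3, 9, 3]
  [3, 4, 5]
λ(A) = 1

Enumerate directed cycles and compute their means (weight / length). Sample:
  cycle 0 → 0: weight = 1, length = 1, mean = 1/1 ≈ 1.000
  cycle 1 → 1: weight = 9, length = 1, mean = 9/1 ≈ 9.000
  cycle 2 → 2: weight = 5, length = 1, mean = 5/1 ≈ 5.000
  cycle 0 → 1 → 0: weight = 5, length = 2, mean = 5/2 ≈ 2.500
  cycle 0 → 2 → 0: weight = 7, length = 2, mean = 7/2 ≈ 3.500
  cycle 1 → 0 → 1: weight = 5, length = 2, mean = 5/2 ≈ 2.500
Minimum mean = 1.000, attained e.g. along the cycle 0 → 0 with weight 1 and length 1. So λ(A) = 1/1 = 1.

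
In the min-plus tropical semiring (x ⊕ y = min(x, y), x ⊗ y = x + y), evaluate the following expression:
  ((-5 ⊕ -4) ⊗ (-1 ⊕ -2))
((-5 ⊕ -4) ⊗ (-1 ⊕ -2)) = -7

Expand innermost to outermost. Recall ⊕ takes the minimum of its arguments and ⊗ takes their sum. Working out the expression ((-5 ⊕ -4) ⊗ (-1 ⊕ -2)) gives -7.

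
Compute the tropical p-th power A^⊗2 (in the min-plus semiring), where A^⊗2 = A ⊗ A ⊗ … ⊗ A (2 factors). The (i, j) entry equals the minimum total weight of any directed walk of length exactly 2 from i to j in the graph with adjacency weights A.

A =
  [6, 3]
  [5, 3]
A^⊗2 =
  [8, 6]
  [8, 6]

Each entry (A^⊗2)_ij equals the minimum over all length-2 walks i = v_0 → v_1 → … → v_2 = j of Σ_t A[v_t][v_{t+1}]. For example, for (i, j) = (0, 1) we minimise over 2 possible intermediate vertex sequences; the minimum is 6, attained along the walk 0 → 1 → 1.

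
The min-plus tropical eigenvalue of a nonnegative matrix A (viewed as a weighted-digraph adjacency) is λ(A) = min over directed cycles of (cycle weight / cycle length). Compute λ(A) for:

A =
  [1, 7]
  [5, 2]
λ(A) = 1

Enumerate directed cycles and compute their means (weight / length). Sample:
  cycle 0 → 0: weight = 1, length = 1, mean = 1/1 ≈ 1.000
  cycle 1 → 1: weight = 2, length = 1, mean = 2/1 ≈ 2.000
  cycle 0 → 1 → 0: weight = 12, length = 2, mean = 12/2 ≈ 6.000
  cycle 1 → 0 → 1: weight = 12, length = 2, mean = 12/2 ≈ 6.000
Minimum mean = 1.000, attained e.g. along the cycle 0 → 0 with weight 1 and length 1. So λ(A) = 1/1 = 1.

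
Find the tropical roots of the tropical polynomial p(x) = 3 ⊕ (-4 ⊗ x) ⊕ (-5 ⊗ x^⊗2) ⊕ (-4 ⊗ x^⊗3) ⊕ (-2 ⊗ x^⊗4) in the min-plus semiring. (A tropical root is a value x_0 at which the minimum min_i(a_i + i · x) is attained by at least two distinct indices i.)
Roots: {-2, -1, 1, 7}

Each tropical root is a break point of the lower envelope of the lines y = a_i + i · x (there are 5 lines, with slopes 0, 1, ..., 4). Only the lines that attain the minimum somewhere contribute to roots; other lines are dominated. Here the surviving (envelope) indices are i = 4, i = 3, i = 2, i = 1, i = 0.
Intersections between consecutive envelope lines give the roots: for adjacent envelope indices i < j the intersection is x = (a_i − a_j) / (j − i). Reading off the sorted break points: {-2, -1, 1, 7}.
Verification: at each break x_0, at least two indices attain the minimum of min_i(a_i + i · x_0).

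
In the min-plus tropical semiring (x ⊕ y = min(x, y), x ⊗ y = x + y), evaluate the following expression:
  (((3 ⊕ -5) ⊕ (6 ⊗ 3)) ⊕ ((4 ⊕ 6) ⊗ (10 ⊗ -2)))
(((3 ⊕ -5) ⊕ (6 ⊗ 3)) ⊕ ((4 ⊕ 6) ⊗ (10 ⊗ -2))) = -5

Expand innermost to outermost. Recall ⊕ takes the minimum of its arguments and ⊗ takes their sum. Working out the expression (((3 ⊕ -5) ⊕ (6 ⊗ 3)) ⊕ ((4 ⊕ 6) ⊗ (10 ⊗ -2))) gives -5.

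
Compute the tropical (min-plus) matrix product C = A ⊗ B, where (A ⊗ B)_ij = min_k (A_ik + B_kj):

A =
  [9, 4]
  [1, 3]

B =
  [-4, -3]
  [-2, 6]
A ⊗ B =
  [2, 6]
  [-3, -2]

Apply the min-plus product entry-by-entry:
  C[0][0] = min over k of (A[0][0] + B[0][0] = 9 + -4 = 5, A[0][1] + B[1][0] = 4 + -2 = 2) = 2 (attained at k = 1)
  C[0][1] = min over k of (A[0][0] + B[0][1] = 9 + -3 = 6, A[0][1] + B[1][1] = 4 + 6 = 10) = 6 (attained at k = 0)
  C[1][0] = min over k of (A[1][0] + B[0][0] = 1 + -4 = -3, A[1][1] + B[1][0] = 3 + -2 = 1) = -3 (attained at k = 0)
  C[1][1] = min over k of (A[1][0] + B[0][1] = 1 + -3 = -2, A[1][1] + B[1][1] = 3 + 6 = 9) = -2 (attained at k = 0)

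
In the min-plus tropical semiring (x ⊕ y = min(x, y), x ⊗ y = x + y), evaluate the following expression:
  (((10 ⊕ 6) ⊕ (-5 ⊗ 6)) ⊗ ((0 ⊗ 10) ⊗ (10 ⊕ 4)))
(((10 ⊕ 6) ⊕ (-5 ⊗ 6)) ⊗ ((0 ⊗ 10) ⊗ (10 ⊕ 4))) = 15

Expand innermost to outermost. Recall ⊕ takes the minimum of its arguments and ⊗ takes their sum. Working out the expression (((10 ⊕ 6) ⊕ (-5 ⊗ 6)) ⊗ ((0 ⊗ 10) ⊗ (10 ⊕ 4))) gives 15.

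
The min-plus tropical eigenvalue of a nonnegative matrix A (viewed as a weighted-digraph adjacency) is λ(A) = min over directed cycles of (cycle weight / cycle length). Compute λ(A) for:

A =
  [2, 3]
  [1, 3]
λ(A) = 2

Enumerate directed cycles and compute their means (weight / length). Sample:
  cycle 0 → 0: weight = 2, length = 1, mean = 2/1 ≈ 2.000
  cycle 1 → 1: weight = 3, length = 1, mean = 3/1 ≈ 3.000
  cycle 0 → 1 → 0: weight = 4, length = 2, mean = 4/2 ≈ 2.000
  cycle 1 → 0 → 1: weight = 4, length = 2, mean = 4/2 ≈ 2.000
Minimum mean = 2.000, attained e.g. along the cycle 0 → 0 with weight 2 and length 1. So λ(A) = 2/1 = 2.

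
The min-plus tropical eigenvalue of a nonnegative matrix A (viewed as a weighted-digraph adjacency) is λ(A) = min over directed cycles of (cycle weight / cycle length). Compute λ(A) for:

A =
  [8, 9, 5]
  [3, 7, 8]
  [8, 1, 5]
λ(A) = 3

Enumerate directed cycles and compute their means (weight / length). Sample:
  cycle 0 → 0: weight = 8, length = 1, mean = 8/1 ≈ 8.000
  cycle 1 → 1: weight = 7, length = 1, mean = 7/1 ≈ 7.000
  cycle 2 → 2: weight = 5, length = 1, mean = 5/1 ≈ 5.000
  cycle 0 → 1 → 0: weight = 12, length = 2, mean = 12/2 ≈ 6.000
  cycle 0 → 2 → 0: weight = 13, length = 2, mean = 13/2 ≈ 6.500
  cycle 1 → 0 → 1: weight = 12, length = 2, mean = 12/2 ≈ 6.000
Minimum mean = 3.000, attained e.g. along the cycle 0 → 2 → 1 → 0 with weight 9 and length 3. So λ(A) = 9/3 = 3.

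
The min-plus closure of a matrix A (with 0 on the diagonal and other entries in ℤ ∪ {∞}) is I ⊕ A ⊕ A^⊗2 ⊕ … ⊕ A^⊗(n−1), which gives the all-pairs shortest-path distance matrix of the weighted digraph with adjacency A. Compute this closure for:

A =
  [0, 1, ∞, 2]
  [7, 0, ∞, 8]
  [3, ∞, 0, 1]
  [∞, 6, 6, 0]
Closure =
  [0, 1, 8, 2]
  [7, 0, 14, 8]
  [3, 4, 0, 1]
  [9, 6, 6, 0]

This is the Floyd-Warshall all-pairs shortest-path computation. For each intermediate vertex k = 0, 1, …, 3, update dist[i][j] ← min(dist[i][j], dist[i][k] + dist[k][j]). The final matrix gives, for each (i, j), the minimum total weight of any directed path from i to j (possibly empty when i = j).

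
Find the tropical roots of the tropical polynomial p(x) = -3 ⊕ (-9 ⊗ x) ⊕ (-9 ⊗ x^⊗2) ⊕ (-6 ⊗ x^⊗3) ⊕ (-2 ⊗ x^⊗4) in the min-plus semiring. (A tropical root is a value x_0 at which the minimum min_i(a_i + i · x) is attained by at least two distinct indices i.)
Roots: {-4, -3, 0, 6}

Each tropical root is a break point of the lower envelope of the lines y = a_i + i · x (there are 5 lines, with slopes 0, 1, ..., 4). Only the lines that attain the minimum somewhere contribute to roots; other lines are dominated. Here the surviving (envelope) indices are i = 4, i = 3, i = 2, i = 1, i = 0.
Intersections between consecutive envelope lines give the roots: for adjacent envelope indices i < j the intersection is x = (a_i − a_j) / (j − i). Reading off the sorted break points: {-4, -3, 0, 6}.
Verification: at each break x_0, at least two indices attain the minimum of min_i(a_i + i · x_0).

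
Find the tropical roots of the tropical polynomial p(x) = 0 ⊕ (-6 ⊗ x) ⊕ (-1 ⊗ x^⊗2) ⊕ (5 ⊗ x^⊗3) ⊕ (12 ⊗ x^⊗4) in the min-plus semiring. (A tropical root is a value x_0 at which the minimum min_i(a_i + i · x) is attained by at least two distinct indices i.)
Roots: {-7, -6, -5, 6}

Each tropical root is a break point of the lower envelope of the lines y = a_i + i · x (there are 5 lines, with slopes 0, 1, ..., 4). Only the lines that attain the minimum somewhere contribute to roots; other lines are dominated. Here the surviving (envelope) indices are i = 4, i = 3, i = 2, i = 1, i = 0.
Intersections between consecutive envelope lines give the roots: for adjacent envelope indices i < j the intersection is x = (a_i − a_j) / (j − i). Reading off the sorted break points: {-7, -6, -5, 6}.
Verification: at each break x_0, at least two indices attain the minimum of min_i(a_i + i · x_0).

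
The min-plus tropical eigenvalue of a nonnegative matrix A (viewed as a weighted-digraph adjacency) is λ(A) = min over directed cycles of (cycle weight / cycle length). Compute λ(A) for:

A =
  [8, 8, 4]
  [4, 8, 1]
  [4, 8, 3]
λ(A) = 3

Enumerate directed cycles and compute their means (weight / length). Sample:
  cycle 0 → 0: weight = 8, length = 1, mean = 8/1 ≈ 8.000
  cycle 1 → 1: weight = 8, length = 1, mean = 8/1 ≈ 8.000
  cycle 2 → 2: weight = 3, length = 1, mean = 3/1 ≈ 3.000
  cycle 0 → 1 → 0: weight = 12, length = 2, mean = 12/2 ≈ 6.000
  cycle 0 → 2 → 0: weight = 8, length = 2, mean = 8/2 ≈ 4.000
  cycle 1 → 0 → 1: weight = 12, length = 2, mean = 12/2 ≈ 6.000
Minimum mean = 3.000, attained e.g. along the cycle 2 → 2 with weight 3 and length 1. So λ(A) = 3/1 = 3.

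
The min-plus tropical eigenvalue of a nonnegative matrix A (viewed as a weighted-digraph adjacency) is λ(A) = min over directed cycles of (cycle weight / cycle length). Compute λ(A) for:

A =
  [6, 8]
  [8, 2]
λ(A) = 2

Enumerate directed cycles and compute their means (weight / length). Sample:
  cycle 0 → 0: weight = 6, length = 1, mean = 6/1 ≈ 6.000
  cycle 1 → 1: weight = 2, length = 1, mean = 2/1 ≈ 2.000
  cycle 0 → 1 → 0: weight = 16, length = 2, mean = 16/2 ≈ 8.000
  cycle 1 → 0 → 1: weight = 16, length = 2, mean = 16/2 ≈ 8.000
Minimum mean = 2.000, attained e.g. along the cycle 1 → 1 with weight 2 and length 1. So λ(A) = 2/1 = 2.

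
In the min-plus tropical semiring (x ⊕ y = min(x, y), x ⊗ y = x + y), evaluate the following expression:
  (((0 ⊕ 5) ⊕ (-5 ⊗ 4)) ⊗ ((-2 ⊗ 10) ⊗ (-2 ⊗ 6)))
(((0 ⊕ 5) ⊕ (-5 ⊗ 4)) ⊗ ((-2 ⊗ 10) ⊗ (-2 ⊗ 6))) = 11

Expand innermost to outermost. Recall ⊕ takes the minimum of its arguments and ⊗ takes their sum. Working out the expression (((0 ⊕ 5) ⊕ (-5 ⊗ 4)) ⊗ ((-2 ⊗ 10) ⊗ (-2 ⊗ 6))) gives 11.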